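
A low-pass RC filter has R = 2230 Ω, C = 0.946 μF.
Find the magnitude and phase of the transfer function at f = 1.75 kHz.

Step 1 — Angular frequency: ω = 2π·1750 = 1.1e+04 rad/s.
Step 2 — Transfer function: H(jω) = 1/(1 + jωRC).
Step 3 — Denominator: 1 + jωRC = 1 + j·1.1e+04·2230·9.46e-07 = 1 + j23.2.
Step 4 — H = 0.001855 - j0.04303.
Step 5 — Magnitude: |H| = 0.04307 (-27.3 dB); phase: φ = -87.5°.

|H| = 0.04307 (-27.3 dB), φ = -87.5°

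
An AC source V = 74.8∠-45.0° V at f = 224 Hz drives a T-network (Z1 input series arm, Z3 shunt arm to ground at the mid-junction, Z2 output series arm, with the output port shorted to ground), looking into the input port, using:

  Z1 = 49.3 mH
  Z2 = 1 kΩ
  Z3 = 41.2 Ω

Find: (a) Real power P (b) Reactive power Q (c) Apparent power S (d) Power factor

Step 1 — Angular frequency: ω = 2π·f = 2π·224 = 1407 rad/s.
Step 2 — Component impedances:
  Z1: Z = jωL = j·1407·0.0493 = 0 + j69.39 Ω
  Z2: Z = R = 1000 Ω
  Z3: Z = R = 41.2 Ω
Step 3 — With the output port shorted to ground, the output series arm Z2 runs from the junction to ground; the shunt arm Z3 also runs from the junction to ground. They appear in parallel: Z3 || Z2 = 39.57 Ω.
Step 4 — Series with input arm Z1: Z_in = Z1 + (Z3 || Z2) = 39.57 + j69.39 Ω = 79.88∠60.3° Ω.
Step 5 — Source phasor: V = 74.8∠-45.0° V = 52.89 - j52.89 V.
Step 6 — Current: I = V / Z = -0.2472 - j0.9032 A = 0.9364∠-105.3° A.
Step 7 — Complex power: S = V·I* = 34.7 + j60.85 VA.
Step 8 — Real power: P = Re(S) = 34.7 W.
Step 9 — Reactive power: Q = Im(S) = 60.85 VAR.
Step 10 — Apparent power: |S| = 70.05 VA.
Step 11 — Power factor: PF = P/|S| = 0.4954 (lagging).

(a) P = 34.7 W  (b) Q = 60.85 VAR  (c) S = 70.05 VA  (d) PF = 0.4954 (lagging)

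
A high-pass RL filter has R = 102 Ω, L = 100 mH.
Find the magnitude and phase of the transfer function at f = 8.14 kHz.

Step 1 — Angular frequency: ω = 2π·8140 = 5.115e+04 rad/s.
Step 2 — Transfer function: H(jω) = jωL/(R + jωL).
Step 3 — Numerator jωL = j·5115; denominator R + jωL = 102 + j5115.
Step 4 — H = 0.9996 + j0.01994.
Step 5 — Magnitude: |H| = 0.9998 (-0.0 dB); phase: φ = 1.1°.

|H| = 0.9998 (-0.0 dB), φ = 1.1°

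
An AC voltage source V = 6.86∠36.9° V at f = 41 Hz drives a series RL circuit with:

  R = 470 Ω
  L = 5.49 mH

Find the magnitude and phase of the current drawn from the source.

Step 1 — Angular frequency: ω = 2π·f = 2π·41 = 257.6 rad/s.
Step 2 — Component impedances:
  R: Z = R = 470 Ω
  L: Z = jωL = j·257.6·0.00549 = 0 + j1.414 Ω
Step 3 — Series combination: Z_total = R + L = 470 + j1.414 Ω = 470∠0.2° Ω.
Step 4 — Source phasor: V = 6.86∠36.9° V = 5.486 + j4.119 V.
Step 5 — Ohm's law: I = V / Z_total = (5.486 + j4.119) / (470 + j1.414) = 0.0117 + j0.008728 A.
Step 6 — Convert to polar: |I| = 0.0146 A, ∠I = 36.7°.

I = 0.0146∠36.7° A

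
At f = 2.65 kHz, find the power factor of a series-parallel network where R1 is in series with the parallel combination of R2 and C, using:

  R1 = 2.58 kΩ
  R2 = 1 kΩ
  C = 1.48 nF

Step 1 — Angular frequency: ω = 2π·f = 2π·2650 = 1.665e+04 rad/s.
Step 2 — Component impedances:
  R1: Z = R = 2580 Ω
  R2: Z = R = 1000 Ω
  C: Z = 1/(jωC) = -j/(ω·C) = 0 - j4.058e+04 Ω
Step 3 — Parallel branch: R2 || C = 1/(1/R2 + 1/C) = 999.4 - j24.63 Ω.
Step 4 — Series with R1: Z_total = R1 + (R2 || C) = 3579 - j24.63 Ω = 3579∠-0.4° Ω.
Step 5 — Power factor: PF = cos(φ) = Re(Z)/|Z| = 3579/3579 = 1.
Step 6 — Type: Im(Z) = -24.63 ⇒ leading (phase φ = -0.4°).

PF = 1 (leading, φ = -0.4°)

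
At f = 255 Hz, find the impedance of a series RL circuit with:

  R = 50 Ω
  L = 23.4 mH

Step 1 — Angular frequency: ω = 2π·f = 2π·255 = 1602 rad/s.
Step 2 — Component impedances:
  R: Z = R = 50 Ω
  L: Z = jωL = j·1602·0.0234 = 0 + j37.49 Ω
Step 3 — Series combination: Z_total = R + L = 50 + j37.49 Ω = 62.5∠36.9° Ω.

Z = 50 + j37.49 Ω = 62.5∠36.9° Ω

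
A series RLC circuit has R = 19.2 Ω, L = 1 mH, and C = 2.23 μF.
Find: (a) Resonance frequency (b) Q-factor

Step 1 — Resonance condition Im(Z)=0 gives ω₀ = 1/√(LC).
Step 2 — ω₀ = 1/√(0.001·2.23e-06) = 2.118e+04 rad/s.
Step 3 — f₀ = ω₀/(2π) = 3370 Hz.
Step 4 — Series Q: Q = ω₀L/R = 2.118e+04·0.001/19.2 = 1.103.

(a) f₀ = 3370 Hz  (b) Q = 1.103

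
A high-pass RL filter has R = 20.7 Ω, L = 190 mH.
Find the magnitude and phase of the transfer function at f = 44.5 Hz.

Step 1 — Angular frequency: ω = 2π·44.5 = 279.6 rad/s.
Step 2 — Transfer function: H(jω) = jωL/(R + jωL).
Step 3 — Numerator jωL = j·53.12; denominator R + jωL = 20.7 + j53.12.
Step 4 — H = 0.8682 + j0.3383.
Step 5 — Magnitude: |H| = 0.9318 (-0.6 dB); phase: φ = 21.3°.

|H| = 0.9318 (-0.6 dB), φ = 21.3°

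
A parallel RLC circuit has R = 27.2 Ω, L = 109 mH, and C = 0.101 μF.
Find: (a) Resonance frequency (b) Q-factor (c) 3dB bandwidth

Step 1 — Resonance: ω₀ = 1/√(LC) = 1/√(0.109·1.01e-07) = 9531 rad/s.
Step 2 — f₀ = ω₀/(2π) = 1517 Hz.
Step 3 — Parallel Q: Q = R/(ω₀L) = 27.2/(9531·0.109) = 0.02618.
Step 4 — Bandwidth: Δω = ω₀/Q = 3.64e+05 rad/s; BW = Δω/(2π) = 5.793e+04 Hz.

(a) f₀ = 1517 Hz  (b) Q = 0.02618  (c) BW = 5.793e+04 Hz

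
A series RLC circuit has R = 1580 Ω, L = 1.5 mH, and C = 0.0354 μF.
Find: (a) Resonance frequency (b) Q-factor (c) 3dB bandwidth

Step 1 — Resonance condition Im(Z)=0 gives ω₀ = 1/√(LC).
Step 2 — ω₀ = 1/√(0.0015·3.54e-08) = 1.372e+05 rad/s.
Step 3 — f₀ = ω₀/(2π) = 2.184e+04 Hz.
Step 4 — Series Q: Q = ω₀L/R = 1.372e+05·0.0015/1580 = 0.1303.
Step 5 — 3dB bandwidth: Δω = ω₀/Q = 1.053e+06 rad/s; BW = Δω/(2π) = 1.676e+05 Hz.

(a) f₀ = 2.184e+04 Hz  (b) Q = 0.1303  (c) BW = 1.676e+05 Hz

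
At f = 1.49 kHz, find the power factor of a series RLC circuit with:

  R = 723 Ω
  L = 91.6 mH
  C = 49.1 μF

Step 1 — Angular frequency: ω = 2π·f = 2π·1490 = 9362 rad/s.
Step 2 — Component impedances:
  R: Z = R = 723 Ω
  L: Z = jωL = j·9362·0.0916 = 0 + j857.6 Ω
  C: Z = 1/(jωC) = -j/(ω·C) = 0 - j2.175 Ω
Step 3 — Series combination: Z_total = R + L + C = 723 + j855.4 Ω = 1120∠49.8° Ω.
Step 4 — Power factor: PF = cos(φ) = Re(Z)/|Z| = 723/1120 = 0.6455.
Step 5 — Type: Im(Z) = 855.4 ⇒ lagging (phase φ = 49.8°).

PF = 0.6455 (lagging, φ = 49.8°)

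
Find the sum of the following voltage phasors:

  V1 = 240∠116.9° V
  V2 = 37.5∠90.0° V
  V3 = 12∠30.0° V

Step 1 — Convert each phasor to rectangular form:
  V1 = 240·(cos(116.9°) + j·sin(116.9°)) = -108.6 + j214 V
  V2 = 37.5·(cos(90.0°) + j·sin(90.0°)) = 0 + j37.5 V
  V3 = 12·(cos(30.0°) + j·sin(30.0°)) = 10.39 + j6 V
Step 2 — Sum components: V_total = -98.19 + j257.5 V.
Step 3 — Convert to polar: |V_total| = 275.6 V, ∠V_total = 110.9°.

V_total = 275.6∠110.9° V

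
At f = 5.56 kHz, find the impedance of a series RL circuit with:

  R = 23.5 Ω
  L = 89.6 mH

Step 1 — Angular frequency: ω = 2π·f = 2π·5560 = 3.493e+04 rad/s.
Step 2 — Component impedances:
  R: Z = R = 23.5 Ω
  L: Z = jωL = j·3.493e+04·0.0896 = 0 + j3130 Ω
Step 3 — Series combination: Z_total = R + L = 23.5 + j3130 Ω = 3130∠89.6° Ω.

Z = 23.5 + j3130 Ω = 3130∠89.6° Ω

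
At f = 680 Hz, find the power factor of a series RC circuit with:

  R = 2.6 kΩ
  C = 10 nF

Step 1 — Angular frequency: ω = 2π·f = 2π·680 = 4273 rad/s.
Step 2 — Component impedances:
  R: Z = R = 2600 Ω
  C: Z = 1/(jωC) = -j/(ω·C) = 0 - j2.341e+04 Ω
Step 3 — Series combination: Z_total = R + C = 2600 - j2.341e+04 Ω = 2.355e+04∠-83.7° Ω.
Step 4 — Power factor: PF = cos(φ) = Re(Z)/|Z| = 2600/2.355e+04 = 0.1104.
Step 5 — Type: Im(Z) = -2.341e+04 ⇒ leading (phase φ = -83.7°).

PF = 0.1104 (leading, φ = -83.7°)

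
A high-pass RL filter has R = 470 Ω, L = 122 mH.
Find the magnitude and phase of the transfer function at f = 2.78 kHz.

Step 1 — Angular frequency: ω = 2π·2780 = 1.747e+04 rad/s.
Step 2 — Transfer function: H(jω) = jωL/(R + jωL).
Step 3 — Numerator jωL = j·2131; denominator R + jωL = 470 + j2131.
Step 4 — H = 0.9536 + j0.2103.
Step 5 — Magnitude: |H| = 0.9765 (-0.2 dB); phase: φ = 12.4°.

|H| = 0.9765 (-0.2 dB), φ = 12.4°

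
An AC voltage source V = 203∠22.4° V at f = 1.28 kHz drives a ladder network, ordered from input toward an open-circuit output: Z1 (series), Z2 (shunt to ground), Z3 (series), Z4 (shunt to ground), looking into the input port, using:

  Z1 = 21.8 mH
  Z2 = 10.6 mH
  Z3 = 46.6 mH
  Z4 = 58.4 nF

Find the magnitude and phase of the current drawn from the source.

Step 1 — Angular frequency: ω = 2π·f = 2π·1280 = 8042 rad/s.
Step 2 — Component impedances:
  Z1: Z = jωL = j·8042·0.0218 = 0 + j175.3 Ω
  Z2: Z = jωL = j·8042·0.0106 = 0 + j85.25 Ω
  Z3: Z = jωL = j·8042·0.0466 = 0 + j374.8 Ω
  Z4: Z = 1/(jωC) = -j/(ω·C) = 0 - j2129 Ω
Step 3 — Ladder network (open output): work backward from the far end, alternating series and parallel combinations. Z_in = 0 + j264.9 Ω = 264.9∠90.0° Ω.
Step 4 — Source phasor: V = 203∠22.4° V = 187.7 + j77.36 V.
Step 5 — Ohm's law: I = V / Z_total = (187.7 + j77.36) / (0 + j264.9) = 0.292 - j0.7084 A.
Step 6 — Convert to polar: |I| = 0.7662 A, ∠I = -67.6°.

I = 0.7662∠-67.6° A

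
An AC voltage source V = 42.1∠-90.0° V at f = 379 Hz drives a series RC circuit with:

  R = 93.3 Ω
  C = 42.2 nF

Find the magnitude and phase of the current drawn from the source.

Step 1 — Angular frequency: ω = 2π·f = 2π·379 = 2381 rad/s.
Step 2 — Component impedances:
  R: Z = R = 93.3 Ω
  C: Z = 1/(jωC) = -j/(ω·C) = 0 - j9951 Ω
Step 3 — Series combination: Z_total = R + C = 93.3 - j9951 Ω = 9951∠-89.5° Ω.
Step 4 — Source phasor: V = 42.1∠-90.0° V = 0 - j42.1 V.
Step 5 — Ohm's law: I = V / Z_total = (0 - j42.1) / (93.3 - j9951) = 0.00423 - j3.966e-05 A.
Step 6 — Convert to polar: |I| = 0.004231 A, ∠I = -0.5°.

I = 0.004231∠-0.5° A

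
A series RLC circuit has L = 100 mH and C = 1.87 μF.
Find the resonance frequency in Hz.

Step 1 — Resonance condition Im(Z)=0 gives ω₀ = 1/√(LC).
Step 2 — ω₀ = 1/√(0.1·1.87e-06) = 2312 rad/s.
Step 3 — f₀ = ω₀/(2π) = 368 Hz.

f₀ = 368 Hz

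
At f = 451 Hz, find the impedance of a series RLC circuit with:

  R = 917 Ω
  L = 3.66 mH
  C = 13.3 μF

Step 1 — Angular frequency: ω = 2π·f = 2π·451 = 2834 rad/s.
Step 2 — Component impedances:
  R: Z = R = 917 Ω
  L: Z = jωL = j·2834·0.00366 = 0 + j10.37 Ω
  C: Z = 1/(jωC) = -j/(ω·C) = 0 - j26.53 Ω
Step 3 — Series combination: Z_total = R + L + C = 917 - j16.16 Ω = 917.1∠-1.0° Ω.

Z = 917 - j16.16 Ω = 917.1∠-1.0° Ω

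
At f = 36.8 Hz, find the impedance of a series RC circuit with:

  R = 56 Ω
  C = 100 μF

Step 1 — Angular frequency: ω = 2π·f = 2π·36.8 = 231.2 rad/s.
Step 2 — Component impedances:
  R: Z = R = 56 Ω
  C: Z = 1/(jωC) = -j/(ω·C) = 0 - j43.25 Ω
Step 3 — Series combination: Z_total = R + C = 56 - j43.25 Ω = 70.76∠-37.7° Ω.

Z = 56 - j43.25 Ω = 70.76∠-37.7° Ω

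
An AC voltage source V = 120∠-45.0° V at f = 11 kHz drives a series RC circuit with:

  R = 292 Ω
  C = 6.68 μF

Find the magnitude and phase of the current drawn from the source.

Step 1 — Angular frequency: ω = 2π·f = 2π·1.1e+04 = 6.912e+04 rad/s.
Step 2 — Component impedances:
  R: Z = R = 292 Ω
  C: Z = 1/(jωC) = -j/(ω·C) = 0 - j2.166 Ω
Step 3 — Series combination: Z_total = R + C = 292 - j2.166 Ω = 292∠-0.4° Ω.
Step 4 — Source phasor: V = 120∠-45.0° V = 84.85 - j84.85 V.
Step 5 — Ohm's law: I = V / Z_total = (84.85 - j84.85) / (292 - j2.166) = 0.2927 - j0.2884 A.
Step 6 — Convert to polar: |I| = 0.4109 A, ∠I = -44.6°.

I = 0.4109∠-44.6° A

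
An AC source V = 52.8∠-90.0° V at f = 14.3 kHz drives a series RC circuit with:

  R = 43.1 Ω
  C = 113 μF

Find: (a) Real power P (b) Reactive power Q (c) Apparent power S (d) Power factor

Step 1 — Angular frequency: ω = 2π·f = 2π·1.43e+04 = 8.985e+04 rad/s.
Step 2 — Component impedances:
  R: Z = R = 43.1 Ω
  C: Z = 1/(jωC) = -j/(ω·C) = 0 - j0.09849 Ω
Step 3 — Series combination: Z_total = R + C = 43.1 - j0.09849 Ω = 43.1∠-0.1° Ω.
Step 4 — Source phasor: V = 52.8∠-90.0° V = 0 - j52.8 V.
Step 5 — Current: I = V / Z = 0.0028 - j1.225 A = 1.225∠-89.9° A.
Step 6 — Complex power: S = V·I* = 64.68 - j0.1478 VA.
Step 7 — Real power: P = Re(S) = 64.68 W.
Step 8 — Reactive power: Q = Im(S) = -0.1478 VAR.
Step 9 — Apparent power: |S| = 64.68 VA.
Step 10 — Power factor: PF = P/|S| = 1 (leading).

(a) P = 64.68 W  (b) Q = -0.1478 VAR  (c) S = 64.68 VA  (d) PF = 1 (leading)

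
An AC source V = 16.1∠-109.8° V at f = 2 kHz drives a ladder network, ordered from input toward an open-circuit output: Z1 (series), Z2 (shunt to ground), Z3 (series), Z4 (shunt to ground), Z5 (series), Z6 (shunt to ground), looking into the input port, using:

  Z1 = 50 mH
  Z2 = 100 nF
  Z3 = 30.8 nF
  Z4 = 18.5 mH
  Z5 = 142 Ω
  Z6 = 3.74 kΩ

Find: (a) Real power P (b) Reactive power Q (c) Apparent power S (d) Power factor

Step 1 — Angular frequency: ω = 2π·f = 2π·2000 = 1.257e+04 rad/s.
Step 2 — Component impedances:
  Z1: Z = jωL = j·1.257e+04·0.05 = 0 + j628.3 Ω
  Z2: Z = 1/(jωC) = -j/(ω·C) = 0 - j795.8 Ω
  Z3: Z = 1/(jωC) = -j/(ω·C) = 0 - j2584 Ω
  Z4: Z = jωL = j·1.257e+04·0.0185 = 0 + j232.5 Ω
  Z5: Z = R = 142 Ω
  Z6: Z = R = 3740 Ω
Step 3 — Ladder network (open output): work backward from the far end, alternating series and parallel combinations. Z_in = 0.8866 + j33.71 Ω = 33.73∠88.5° Ω.
Step 4 — Source phasor: V = 16.1∠-109.8° V = -5.454 - j15.15 V.
Step 5 — Current: I = V / Z = -0.4533 + j0.1498 A = 0.4774∠161.7° A.
Step 6 — Complex power: S = V·I* = 0.202 + j7.683 VA.
Step 7 — Real power: P = Re(S) = 0.202 W.
Step 8 — Reactive power: Q = Im(S) = 7.683 VAR.
Step 9 — Apparent power: |S| = 7.686 VA.
Step 10 — Power factor: PF = P/|S| = 0.02629 (lagging).

(a) P = 0.202 W  (b) Q = 7.683 VAR  (c) S = 7.686 VA  (d) PF = 0.02629 (lagging)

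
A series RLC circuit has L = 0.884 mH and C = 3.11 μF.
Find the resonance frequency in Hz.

Step 1 — Resonance condition Im(Z)=0 gives ω₀ = 1/√(LC).
Step 2 — ω₀ = 1/√(0.000884·3.11e-06) = 1.907e+04 rad/s.
Step 3 — f₀ = ω₀/(2π) = 3035 Hz.

f₀ = 3035 Hz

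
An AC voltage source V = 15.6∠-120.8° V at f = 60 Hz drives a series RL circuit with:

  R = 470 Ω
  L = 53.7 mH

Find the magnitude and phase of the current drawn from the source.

Step 1 — Angular frequency: ω = 2π·f = 2π·60 = 377 rad/s.
Step 2 — Component impedances:
  R: Z = R = 470 Ω
  L: Z = jωL = j·377·0.0537 = 0 + j20.24 Ω
Step 3 — Series combination: Z_total = R + L = 470 + j20.24 Ω = 470.4∠2.5° Ω.
Step 4 — Source phasor: V = 15.6∠-120.8° V = -7.988 - j13.4 V.
Step 5 — Ohm's law: I = V / Z_total = (-7.988 - j13.4) / (470 + j20.24) = -0.01819 - j0.02773 A.
Step 6 — Convert to polar: |I| = 0.03316 A, ∠I = -123.3°.

I = 0.03316∠-123.3° A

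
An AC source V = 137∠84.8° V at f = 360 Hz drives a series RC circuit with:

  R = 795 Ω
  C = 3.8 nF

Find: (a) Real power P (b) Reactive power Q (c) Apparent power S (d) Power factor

Step 1 — Angular frequency: ω = 2π·f = 2π·360 = 2262 rad/s.
Step 2 — Component impedances:
  R: Z = R = 795 Ω
  C: Z = 1/(jωC) = -j/(ω·C) = 0 - j1.163e+05 Ω
Step 3 — Series combination: Z_total = R + C = 795 - j1.163e+05 Ω = 1.163e+05∠-89.6° Ω.
Step 4 — Source phasor: V = 137∠84.8° V = 12.42 + j136.4 V.
Step 5 — Current: I = V / Z = -0.001172 + j0.0001147 A = 0.001178∠174.4° A.
Step 6 — Complex power: S = V·I* = 0.001102 - j0.1613 VA.
Step 7 — Real power: P = Re(S) = 0.001102 W.
Step 8 — Reactive power: Q = Im(S) = -0.1613 VAR.
Step 9 — Apparent power: |S| = 0.1613 VA.
Step 10 — Power factor: PF = P/|S| = 0.006833 (leading).

(a) P = 0.001102 W  (b) Q = -0.1613 VAR  (c) S = 0.1613 VA  (d) PF = 0.006833 (leading)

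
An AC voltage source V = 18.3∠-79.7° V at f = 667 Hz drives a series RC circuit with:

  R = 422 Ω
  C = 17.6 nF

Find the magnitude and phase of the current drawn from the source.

Step 1 — Angular frequency: ω = 2π·f = 2π·667 = 4191 rad/s.
Step 2 — Component impedances:
  R: Z = R = 422 Ω
  C: Z = 1/(jωC) = -j/(ω·C) = 0 - j1.356e+04 Ω
Step 3 — Series combination: Z_total = R + C = 422 - j1.356e+04 Ω = 1.356e+04∠-88.2° Ω.
Step 4 — Source phasor: V = 18.3∠-79.7° V = 3.272 - j18.01 V.
Step 5 — Ohm's law: I = V / Z_total = (3.272 - j18.01) / (422 - j1.356e+04) = 0.001334 + j0.0001998 A.
Step 6 — Convert to polar: |I| = 0.001349 A, ∠I = 8.5°.

I = 0.001349∠8.5° A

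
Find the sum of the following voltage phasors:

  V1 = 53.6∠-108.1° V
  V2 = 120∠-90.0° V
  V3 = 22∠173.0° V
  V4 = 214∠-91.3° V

Step 1 — Convert each phasor to rectangular form:
  V1 = 53.6·(cos(-108.1°) + j·sin(-108.1°)) = -16.65 - j50.95 V
  V2 = 120·(cos(-90.0°) + j·sin(-90.0°)) = 0 - j120 V
  V3 = 22·(cos(173.0°) + j·sin(173.0°)) = -21.84 + j2.681 V
  V4 = 214·(cos(-91.3°) + j·sin(-91.3°)) = -4.855 - j213.9 V
Step 2 — Sum components: V_total = -43.34 - j382.2 V.
Step 3 — Convert to polar: |V_total| = 384.7 V, ∠V_total = -96.5°.

V_total = 384.7∠-96.5° V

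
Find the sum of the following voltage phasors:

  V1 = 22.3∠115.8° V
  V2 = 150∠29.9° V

Step 1 — Convert each phasor to rectangular form:
  V1 = 22.3·(cos(115.8°) + j·sin(115.8°)) = -9.706 + j20.08 V
  V2 = 150·(cos(29.9°) + j·sin(29.9°)) = 130 + j74.77 V
Step 2 — Sum components: V_total = 120.3 + j94.85 V.
Step 3 — Convert to polar: |V_total| = 153.2 V, ∠V_total = 38.2°.

V_total = 153.2∠38.2° V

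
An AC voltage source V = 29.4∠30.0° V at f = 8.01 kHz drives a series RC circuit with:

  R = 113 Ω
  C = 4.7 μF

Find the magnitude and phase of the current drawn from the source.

Step 1 — Angular frequency: ω = 2π·f = 2π·8010 = 5.033e+04 rad/s.
Step 2 — Component impedances:
  R: Z = R = 113 Ω
  C: Z = 1/(jωC) = -j/(ω·C) = 0 - j4.228 Ω
Step 3 — Series combination: Z_total = R + C = 113 - j4.228 Ω = 113.1∠-2.1° Ω.
Step 4 — Source phasor: V = 29.4∠30.0° V = 25.46 + j14.7 V.
Step 5 — Ohm's law: I = V / Z_total = (25.46 + j14.7) / (113 - j4.228) = 0.2201 + j0.1383 A.
Step 6 — Convert to polar: |I| = 0.26 A, ∠I = 32.1°.

I = 0.26∠32.1° A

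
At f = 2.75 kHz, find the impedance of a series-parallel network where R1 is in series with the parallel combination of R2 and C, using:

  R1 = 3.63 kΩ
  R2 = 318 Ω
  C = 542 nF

Step 1 — Angular frequency: ω = 2π·f = 2π·2750 = 1.728e+04 rad/s.
Step 2 — Component impedances:
  R1: Z = R = 3630 Ω
  R2: Z = R = 318 Ω
  C: Z = 1/(jωC) = -j/(ω·C) = 0 - j106.8 Ω
Step 3 — Parallel branch: R2 || C = 1/(1/R2 + 1/C) = 32.22 - j95.96 Ω.
Step 4 — Series with R1: Z_total = R1 + (R2 || C) = 3662 - j95.96 Ω = 3663∠-1.5° Ω.

Z = 3662 - j95.96 Ω = 3663∠-1.5° Ω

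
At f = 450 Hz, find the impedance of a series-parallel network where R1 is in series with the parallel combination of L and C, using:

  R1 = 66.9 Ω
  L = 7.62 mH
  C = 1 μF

Step 1 — Angular frequency: ω = 2π·f = 2π·450 = 2827 rad/s.
Step 2 — Component impedances:
  R1: Z = R = 66.9 Ω
  L: Z = jωL = j·2827·0.00762 = 0 + j21.55 Ω
  C: Z = 1/(jωC) = -j/(ω·C) = 0 - j353.7 Ω
Step 3 — Parallel branch: L || C = 1/(1/L + 1/C) = 0 + j22.94 Ω.
Step 4 — Series with R1: Z_total = R1 + (L || C) = 66.9 + j22.94 Ω = 70.72∠18.9° Ω.

Z = 66.9 + j22.94 Ω = 70.72∠18.9° Ω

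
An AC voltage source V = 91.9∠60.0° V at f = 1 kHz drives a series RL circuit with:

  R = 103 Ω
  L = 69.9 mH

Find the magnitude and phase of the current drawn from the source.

Step 1 — Angular frequency: ω = 2π·f = 2π·1000 = 6283 rad/s.
Step 2 — Component impedances:
  R: Z = R = 103 Ω
  L: Z = jωL = j·6283·0.0699 = 0 + j439.2 Ω
Step 3 — Series combination: Z_total = R + L = 103 + j439.2 Ω = 451.1∠76.8° Ω.
Step 4 — Source phasor: V = 91.9∠60.0° V = 45.95 + j79.59 V.
Step 5 — Ohm's law: I = V / Z_total = (45.95 + j79.59) / (103 + j439.2) = 0.195 - j0.05889 A.
Step 6 — Convert to polar: |I| = 0.2037 A, ∠I = -16.8°.

I = 0.2037∠-16.8° A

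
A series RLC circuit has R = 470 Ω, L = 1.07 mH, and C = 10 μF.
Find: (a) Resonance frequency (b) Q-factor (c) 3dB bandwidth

Step 1 — Resonance: ω₀ = 1/√(LC) = 1/√(0.00107·1e-05) = 9667 rad/s.
Step 2 — f₀ = ω₀/(2π) = 1539 Hz.
Step 3 — Series Q: Q = ω₀L/R = 9667·0.00107/470 = 0.02201.
Step 4 — Bandwidth: Δω = ω₀/Q = 4.393e+05 rad/s; BW = Δω/(2π) = 6.991e+04 Hz.

(a) f₀ = 1539 Hz  (b) Q = 0.02201  (c) BW = 6.991e+04 Hz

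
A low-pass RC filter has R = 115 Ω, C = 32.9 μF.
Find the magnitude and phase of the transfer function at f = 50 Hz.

Step 1 — Angular frequency: ω = 2π·50 = 314.2 rad/s.
Step 2 — Transfer function: H(jω) = 1/(1 + jωRC).
Step 3 — Denominator: 1 + jωRC = 1 + j·314.2·115·3.29e-05 = 1 + j1.189.
Step 4 — H = 0.4145 - j0.4926.
Step 5 — Magnitude: |H| = 0.6438 (-3.8 dB); phase: φ = -49.9°.

|H| = 0.6438 (-3.8 dB), φ = -49.9°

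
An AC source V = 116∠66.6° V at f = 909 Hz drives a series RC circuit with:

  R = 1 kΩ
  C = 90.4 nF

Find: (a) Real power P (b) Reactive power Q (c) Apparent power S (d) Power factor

Step 1 — Angular frequency: ω = 2π·f = 2π·909 = 5711 rad/s.
Step 2 — Component impedances:
  R: Z = R = 1000 Ω
  C: Z = 1/(jωC) = -j/(ω·C) = 0 - j1937 Ω
Step 3 — Series combination: Z_total = R + C = 1000 - j1937 Ω = 2180∠-62.7° Ω.
Step 4 — Source phasor: V = 116∠66.6° V = 46.07 + j106.5 V.
Step 5 — Current: I = V / Z = -0.0337 + j0.04119 A = 0.05322∠129.3° A.
Step 6 — Complex power: S = V·I* = 2.832 - j5.485 VA.
Step 7 — Real power: P = Re(S) = 2.832 W.
Step 8 — Reactive power: Q = Im(S) = -5.485 VAR.
Step 9 — Apparent power: |S| = 6.173 VA.
Step 10 — Power factor: PF = P/|S| = 0.4588 (leading).

(a) P = 2.832 W  (b) Q = -5.485 VAR  (c) S = 6.173 VA  (d) PF = 0.4588 (leading)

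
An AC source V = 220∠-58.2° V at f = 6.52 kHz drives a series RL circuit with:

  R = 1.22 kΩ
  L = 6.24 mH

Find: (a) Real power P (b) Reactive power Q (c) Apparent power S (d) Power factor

Step 1 — Angular frequency: ω = 2π·f = 2π·6520 = 4.097e+04 rad/s.
Step 2 — Component impedances:
  R: Z = R = 1220 Ω
  L: Z = jωL = j·4.097e+04·0.00624 = 0 + j255.6 Ω
Step 3 — Series combination: Z_total = R + L = 1220 + j255.6 Ω = 1246∠11.8° Ω.
Step 4 — Source phasor: V = 220∠-58.2° V = 115.9 - j187 V.
Step 5 — Current: I = V / Z = 0.06027 - j0.1659 A = 0.1765∠-70.0° A.
Step 6 — Complex power: S = V·I* = 38 + j7.963 VA.
Step 7 — Real power: P = Re(S) = 38 W.
Step 8 — Reactive power: Q = Im(S) = 7.963 VAR.
Step 9 — Apparent power: |S| = 38.83 VA.
Step 10 — Power factor: PF = P/|S| = 0.9787 (lagging).

(a) P = 38 W  (b) Q = 7.963 VAR  (c) S = 38.83 VA  (d) PF = 0.9787 (lagging)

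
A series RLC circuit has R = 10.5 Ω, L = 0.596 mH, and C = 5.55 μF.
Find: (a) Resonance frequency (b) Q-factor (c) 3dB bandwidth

Step 1 — Resonance condition Im(Z)=0 gives ω₀ = 1/√(LC).
Step 2 — ω₀ = 1/√(0.000596·5.55e-06) = 1.739e+04 rad/s.
Step 3 — f₀ = ω₀/(2π) = 2767 Hz.
Step 4 — Series Q: Q = ω₀L/R = 1.739e+04·0.000596/10.5 = 0.9869.
Step 5 — 3dB bandwidth: Δω = ω₀/Q = 1.762e+04 rad/s; BW = Δω/(2π) = 2804 Hz.

(a) f₀ = 2767 Hz  (b) Q = 0.9869  (c) BW = 2804 Hz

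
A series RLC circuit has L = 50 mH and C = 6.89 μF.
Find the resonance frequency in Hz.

Step 1 — Resonance condition Im(Z)=0 gives ω₀ = 1/√(LC).
Step 2 — ω₀ = 1/√(0.05·6.89e-06) = 1704 rad/s.
Step 3 — f₀ = ω₀/(2π) = 271.2 Hz.

f₀ = 271.2 Hz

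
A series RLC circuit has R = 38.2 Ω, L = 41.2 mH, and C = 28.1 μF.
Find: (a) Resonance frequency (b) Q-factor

Step 1 — Resonance condition Im(Z)=0 gives ω₀ = 1/√(LC).
Step 2 — ω₀ = 1/√(0.0412·2.81e-05) = 929.4 rad/s.
Step 3 — f₀ = ω₀/(2π) = 147.9 Hz.
Step 4 — Series Q: Q = ω₀L/R = 929.4·0.0412/38.2 = 1.002.

(a) f₀ = 147.9 Hz  (b) Q = 1.002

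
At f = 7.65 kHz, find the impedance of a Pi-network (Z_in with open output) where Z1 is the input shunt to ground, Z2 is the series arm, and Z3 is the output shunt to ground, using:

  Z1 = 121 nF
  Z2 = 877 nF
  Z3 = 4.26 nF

Step 1 — Angular frequency: ω = 2π·f = 2π·7650 = 4.807e+04 rad/s.
Step 2 — Component impedances:
  Z1: Z = 1/(jωC) = -j/(ω·C) = 0 - j171.9 Ω
  Z2: Z = 1/(jωC) = -j/(ω·C) = 0 - j23.72 Ω
  Z3: Z = 1/(jωC) = -j/(ω·C) = 0 - j4884 Ω
Step 3 — With open output, the series arm Z2 and the output shunt Z3 appear in series to ground: Z2 + Z3 = 0 - j4907 Ω.
Step 4 — Parallel with input shunt Z1: Z_in = Z1 || (Z2 + Z3) = 0 - j166.1 Ω = 166.1∠-90.0° Ω.

Z = 0 - j166.1 Ω = 166.1∠-90.0° Ω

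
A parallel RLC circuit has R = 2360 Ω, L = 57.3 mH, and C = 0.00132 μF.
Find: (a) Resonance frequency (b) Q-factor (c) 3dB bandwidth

Step 1 — Resonance: ω₀ = 1/√(LC) = 1/√(0.0573·1.32e-09) = 1.15e+05 rad/s.
Step 2 — f₀ = ω₀/(2π) = 1.83e+04 Hz.
Step 3 — Parallel Q: Q = R/(ω₀L) = 2360/(1.15e+05·0.0573) = 0.3582.
Step 4 — Bandwidth: Δω = ω₀/Q = 3.21e+05 rad/s; BW = Δω/(2π) = 5.109e+04 Hz.

(a) f₀ = 1.83e+04 Hz  (b) Q = 0.3582  (c) BW = 5.109e+04 Hz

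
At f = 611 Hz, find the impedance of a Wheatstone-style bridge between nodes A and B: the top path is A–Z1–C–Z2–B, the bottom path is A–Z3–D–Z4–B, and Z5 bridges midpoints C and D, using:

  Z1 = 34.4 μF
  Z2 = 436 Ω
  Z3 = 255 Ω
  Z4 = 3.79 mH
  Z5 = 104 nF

Step 1 — Angular frequency: ω = 2π·f = 2π·611 = 3839 rad/s.
Step 2 — Component impedances:
  Z1: Z = 1/(jωC) = -j/(ω·C) = 0 - j7.572 Ω
  Z2: Z = R = 436 Ω
  Z3: Z = R = 255 Ω
  Z4: Z = jωL = j·3839·0.00379 = 0 + j14.55 Ω
  Z5: Z = 1/(jωC) = -j/(ω·C) = 0 - j2505 Ω
Step 3 — Bridge requires nodal analysis (the Z5 bridge couples midpoints C and D, so the two paths cannot be reduced to a simple series/parallel combination). Setting node B to ground and injecting 1 A at node A, the 3-node admittance system at A, C, D solves to V_A = Z_AB = 160.2 - j5.493 Ω = 160.3∠-2.0° Ω.

Z = 160.2 - j5.493 Ω = 160.3∠-2.0° Ω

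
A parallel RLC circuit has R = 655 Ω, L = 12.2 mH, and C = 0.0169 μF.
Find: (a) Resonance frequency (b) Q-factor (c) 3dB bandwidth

Step 1 — Resonance: ω₀ = 1/√(LC) = 1/√(0.0122·1.69e-08) = 6.964e+04 rad/s.
Step 2 — f₀ = ω₀/(2π) = 1.108e+04 Hz.
Step 3 — Parallel Q: Q = R/(ω₀L) = 655/(6.964e+04·0.0122) = 0.7709.
Step 4 — Bandwidth: Δω = ω₀/Q = 9.034e+04 rad/s; BW = Δω/(2π) = 1.438e+04 Hz.

(a) f₀ = 1.108e+04 Hz  (b) Q = 0.7709  (c) BW = 1.438e+04 Hz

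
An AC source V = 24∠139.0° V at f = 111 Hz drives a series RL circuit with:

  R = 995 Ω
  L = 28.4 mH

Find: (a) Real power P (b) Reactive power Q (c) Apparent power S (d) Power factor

Step 1 — Angular frequency: ω = 2π·f = 2π·111 = 697.4 rad/s.
Step 2 — Component impedances:
  R: Z = R = 995 Ω
  L: Z = jωL = j·697.4·0.0284 = 0 + j19.81 Ω
Step 3 — Series combination: Z_total = R + L = 995 + j19.81 Ω = 995.2∠1.1° Ω.
Step 4 — Source phasor: V = 24∠139.0° V = -18.11 + j15.75 V.
Step 5 — Current: I = V / Z = -0.01788 + j0.01618 A = 0.02412∠137.9° A.
Step 6 — Complex power: S = V·I* = 0.5787 + j0.01152 VA.
Step 7 — Real power: P = Re(S) = 0.5787 W.
Step 8 — Reactive power: Q = Im(S) = 0.01152 VAR.
Step 9 — Apparent power: |S| = 0.5788 VA.
Step 10 — Power factor: PF = P/|S| = 0.9998 (lagging).

(a) P = 0.5787 W  (b) Q = 0.01152 VAR  (c) S = 0.5788 VA  (d) PF = 0.9998 (lagging)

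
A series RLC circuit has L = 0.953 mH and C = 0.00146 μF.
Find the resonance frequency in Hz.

Step 1 — Resonance condition Im(Z)=0 gives ω₀ = 1/√(LC).
Step 2 — ω₀ = 1/√(0.000953·1.46e-09) = 8.478e+05 rad/s.
Step 3 — f₀ = ω₀/(2π) = 1.349e+05 Hz.

f₀ = 1.349e+05 Hz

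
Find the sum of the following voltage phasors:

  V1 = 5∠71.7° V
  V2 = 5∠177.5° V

Step 1 — Convert each phasor to rectangular form:
  V1 = 5·(cos(71.7°) + j·sin(71.7°)) = 1.57 + j4.747 V
  V2 = 5·(cos(177.5°) + j·sin(177.5°)) = -4.995 + j0.2181 V
Step 2 — Sum components: V_total = -3.425 + j4.965 V.
Step 3 — Convert to polar: |V_total| = 6.032 V, ∠V_total = 124.6°.

V_total = 6.032∠124.6° V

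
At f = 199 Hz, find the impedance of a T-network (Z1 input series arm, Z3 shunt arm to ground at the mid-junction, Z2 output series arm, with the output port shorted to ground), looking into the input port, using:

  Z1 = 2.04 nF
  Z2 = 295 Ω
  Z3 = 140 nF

Step 1 — Angular frequency: ω = 2π·f = 2π·199 = 1250 rad/s.
Step 2 — Component impedances:
  Z1: Z = 1/(jωC) = -j/(ω·C) = 0 - j3.92e+05 Ω
  Z2: Z = R = 295 Ω
  Z3: Z = 1/(jωC) = -j/(ω·C) = 0 - j5713 Ω
Step 3 — With the output port shorted to ground, the output series arm Z2 runs from the junction to ground; the shunt arm Z3 also runs from the junction to ground. They appear in parallel: Z3 || Z2 = 294.2 - j15.19 Ω.
Step 4 — Series with input arm Z1: Z_in = Z1 + (Z3 || Z2) = 294.2 - j3.921e+05 Ω = 3.921e+05∠-90.0° Ω.

Z = 294.2 - j3.921e+05 Ω = 3.921e+05∠-90.0° Ω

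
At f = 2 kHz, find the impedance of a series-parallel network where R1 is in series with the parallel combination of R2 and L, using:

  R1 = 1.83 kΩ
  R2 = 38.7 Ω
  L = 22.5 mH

Step 1 — Angular frequency: ω = 2π·f = 2π·2000 = 1.257e+04 rad/s.
Step 2 — Component impedances:
  R1: Z = R = 1830 Ω
  R2: Z = R = 38.7 Ω
  L: Z = jωL = j·1.257e+04·0.0225 = 0 + j282.7 Ω
Step 3 — Parallel branch: R2 || L = 1/(1/R2 + 1/L) = 37.99 + j5.2 Ω.
Step 4 — Series with R1: Z_total = R1 + (R2 || L) = 1868 + j5.2 Ω = 1868∠0.2° Ω.

Z = 1868 + j5.2 Ω = 1868∠0.2° Ω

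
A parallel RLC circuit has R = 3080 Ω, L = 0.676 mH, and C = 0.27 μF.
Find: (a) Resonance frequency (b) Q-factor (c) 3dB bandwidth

Step 1 — Resonance: ω₀ = 1/√(LC) = 1/√(0.000676·2.7e-07) = 7.402e+04 rad/s.
Step 2 — f₀ = ω₀/(2π) = 1.178e+04 Hz.
Step 3 — Parallel Q: Q = R/(ω₀L) = 3080/(7.402e+04·0.000676) = 61.55.
Step 4 — Bandwidth: Δω = ω₀/Q = 1203 rad/s; BW = Δω/(2π) = 191.4 Hz.

(a) f₀ = 1.178e+04 Hz  (b) Q = 61.55  (c) BW = 191.4 Hz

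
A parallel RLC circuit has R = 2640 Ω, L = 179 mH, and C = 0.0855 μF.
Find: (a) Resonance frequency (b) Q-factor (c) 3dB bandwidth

Step 1 — Resonance: ω₀ = 1/√(LC) = 1/√(0.179·8.55e-08) = 8083 rad/s.
Step 2 — f₀ = ω₀/(2π) = 1287 Hz.
Step 3 — Parallel Q: Q = R/(ω₀L) = 2640/(8083·0.179) = 1.825.
Step 4 — Bandwidth: Δω = ω₀/Q = 4430 rad/s; BW = Δω/(2π) = 705.1 Hz.

(a) f₀ = 1287 Hz  (b) Q = 1.825  (c) BW = 705.1 Hz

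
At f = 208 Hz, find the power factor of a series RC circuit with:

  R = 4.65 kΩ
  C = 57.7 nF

Step 1 — Angular frequency: ω = 2π·f = 2π·208 = 1307 rad/s.
Step 2 — Component impedances:
  R: Z = R = 4650 Ω
  C: Z = 1/(jωC) = -j/(ω·C) = 0 - j1.326e+04 Ω
Step 3 — Series combination: Z_total = R + C = 4650 - j1.326e+04 Ω = 1.405e+04∠-70.7° Ω.
Step 4 — Power factor: PF = cos(φ) = Re(Z)/|Z| = 4650/14053 = 0.3309.
Step 5 — Type: Im(Z) = -1.326e+04 ⇒ leading (phase φ = -70.7°).

PF = 0.3309 (leading, φ = -70.7°)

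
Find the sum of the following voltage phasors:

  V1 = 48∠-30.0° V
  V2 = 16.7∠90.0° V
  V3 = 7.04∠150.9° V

Step 1 — Convert each phasor to rectangular form:
  V1 = 48·(cos(-30.0°) + j·sin(-30.0°)) = 41.57 - j24 V
  V2 = 16.7·(cos(90.0°) + j·sin(90.0°)) = 0 + j16.7 V
  V3 = 7.04·(cos(150.9°) + j·sin(150.9°)) = -6.151 + j3.424 V
Step 2 — Sum components: V_total = 35.42 - j3.876 V.
Step 3 — Convert to polar: |V_total| = 35.63 V, ∠V_total = -6.2°.

V_total = 35.63∠-6.2° V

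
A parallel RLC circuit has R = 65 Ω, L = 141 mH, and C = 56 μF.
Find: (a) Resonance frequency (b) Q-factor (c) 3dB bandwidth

Step 1 — Resonance: ω₀ = 1/√(LC) = 1/√(0.141·5.6e-05) = 355.9 rad/s.
Step 2 — f₀ = ω₀/(2π) = 56.64 Hz.
Step 3 — Parallel Q: Q = R/(ω₀L) = 65/(355.9·0.141) = 1.295.
Step 4 — Bandwidth: Δω = ω₀/Q = 274.7 rad/s; BW = Δω/(2π) = 43.72 Hz.

(a) f₀ = 56.64 Hz  (b) Q = 1.295  (c) BW = 43.72 Hz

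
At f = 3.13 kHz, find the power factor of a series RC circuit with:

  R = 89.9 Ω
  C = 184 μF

Step 1 — Angular frequency: ω = 2π·f = 2π·3130 = 1.967e+04 rad/s.
Step 2 — Component impedances:
  R: Z = R = 89.9 Ω
  C: Z = 1/(jωC) = -j/(ω·C) = 0 - j0.2763 Ω
Step 3 — Series combination: Z_total = R + C = 89.9 - j0.2763 Ω = 89.9∠-0.2° Ω.
Step 4 — Power factor: PF = cos(φ) = Re(Z)/|Z| = 89.9/89.9 = 1.
Step 5 — Type: Im(Z) = -0.2763 ⇒ leading (phase φ = -0.2°).

PF = 1 (leading, φ = -0.2°)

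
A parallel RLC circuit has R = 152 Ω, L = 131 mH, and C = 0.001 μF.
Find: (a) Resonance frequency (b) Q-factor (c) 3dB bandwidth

Step 1 — Resonance: ω₀ = 1/√(LC) = 1/√(0.131·1e-09) = 8.737e+04 rad/s.
Step 2 — f₀ = ω₀/(2π) = 1.391e+04 Hz.
Step 3 — Parallel Q: Q = R/(ω₀L) = 152/(8.737e+04·0.131) = 0.01328.
Step 4 — Bandwidth: Δω = ω₀/Q = 6.579e+06 rad/s; BW = Δω/(2π) = 1.047e+06 Hz.

(a) f₀ = 1.391e+04 Hz  (b) Q = 0.01328  (c) BW = 1.047e+06 Hz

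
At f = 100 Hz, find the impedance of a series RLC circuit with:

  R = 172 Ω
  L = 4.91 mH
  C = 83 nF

Step 1 — Angular frequency: ω = 2π·f = 2π·100 = 628.3 rad/s.
Step 2 — Component impedances:
  R: Z = R = 172 Ω
  L: Z = jωL = j·628.3·0.00491 = 0 + j3.085 Ω
  C: Z = 1/(jωC) = -j/(ω·C) = 0 - j1.918e+04 Ω
Step 3 — Series combination: Z_total = R + L + C = 172 - j1.917e+04 Ω = 1.917e+04∠-89.5° Ω.

Z = 172 - j1.917e+04 Ω = 1.917e+04∠-89.5° Ω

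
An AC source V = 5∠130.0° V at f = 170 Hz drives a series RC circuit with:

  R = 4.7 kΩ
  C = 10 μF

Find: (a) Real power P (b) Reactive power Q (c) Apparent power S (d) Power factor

Step 1 — Angular frequency: ω = 2π·f = 2π·170 = 1068 rad/s.
Step 2 — Component impedances:
  R: Z = R = 4700 Ω
  C: Z = 1/(jωC) = -j/(ω·C) = 0 - j93.62 Ω
Step 3 — Series combination: Z_total = R + C = 4700 - j93.62 Ω = 4701∠-1.1° Ω.
Step 4 — Source phasor: V = 5∠130.0° V = -3.214 + j3.83 V.
Step 5 — Current: I = V / Z = -0.0006998 + j0.000801 A = 0.001064∠131.1° A.
Step 6 — Complex power: S = V·I* = 0.005317 - j0.0001059 VA.
Step 7 — Real power: P = Re(S) = 0.005317 W.
Step 8 — Reactive power: Q = Im(S) = -0.0001059 VAR.
Step 9 — Apparent power: |S| = 0.005318 VA.
Step 10 — Power factor: PF = P/|S| = 0.9998 (leading).

(a) P = 0.005317 W  (b) Q = -0.0001059 VAR  (c) S = 0.005318 VA  (d) PF = 0.9998 (leading)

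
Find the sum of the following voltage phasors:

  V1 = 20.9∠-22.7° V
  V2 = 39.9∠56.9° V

Step 1 — Convert each phasor to rectangular form:
  V1 = 20.9·(cos(-22.7°) + j·sin(-22.7°)) = 19.28 - j8.065 V
  V2 = 39.9·(cos(56.9°) + j·sin(56.9°)) = 21.79 + j33.42 V
Step 2 — Sum components: V_total = 41.07 + j25.36 V.
Step 3 — Convert to polar: |V_total| = 48.27 V, ∠V_total = 31.7°.

V_total = 48.27∠31.7° V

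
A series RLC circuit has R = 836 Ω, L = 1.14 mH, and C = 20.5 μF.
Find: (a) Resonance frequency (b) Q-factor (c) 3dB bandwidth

Step 1 — Resonance condition Im(Z)=0 gives ω₀ = 1/√(LC).
Step 2 — ω₀ = 1/√(0.00114·2.05e-05) = 6541 rad/s.
Step 3 — f₀ = ω₀/(2π) = 1041 Hz.
Step 4 — Series Q: Q = ω₀L/R = 6541·0.00114/836 = 0.00892.
Step 5 — 3dB bandwidth: Δω = ω₀/Q = 7.333e+05 rad/s; BW = Δω/(2π) = 1.167e+05 Hz.

(a) f₀ = 1041 Hz  (b) Q = 0.00892  (c) BW = 1.167e+05 Hz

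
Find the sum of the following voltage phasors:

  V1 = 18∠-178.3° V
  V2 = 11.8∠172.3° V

Step 1 — Convert each phasor to rectangular form:
  V1 = 18·(cos(-178.3°) + j·sin(-178.3°)) = -17.99 - j0.534 V
  V2 = 11.8·(cos(172.3°) + j·sin(172.3°)) = -11.69 + j1.581 V
Step 2 — Sum components: V_total = -29.69 + j1.047 V.
Step 3 — Convert to polar: |V_total| = 29.7 V, ∠V_total = 178.0°.

V_total = 29.7∠178.0° V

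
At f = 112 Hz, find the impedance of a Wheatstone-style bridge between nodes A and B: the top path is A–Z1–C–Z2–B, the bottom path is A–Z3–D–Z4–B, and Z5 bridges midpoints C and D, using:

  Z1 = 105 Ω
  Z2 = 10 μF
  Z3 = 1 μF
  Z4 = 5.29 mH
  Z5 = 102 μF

Step 1 — Angular frequency: ω = 2π·f = 2π·112 = 703.7 rad/s.
Step 2 — Component impedances:
  Z1: Z = R = 105 Ω
  Z2: Z = 1/(jωC) = -j/(ω·C) = 0 - j142.1 Ω
  Z3: Z = 1/(jωC) = -j/(ω·C) = 0 - j1421 Ω
  Z4: Z = jωL = j·703.7·0.00529 = 0 + j3.723 Ω
  Z5: Z = 1/(jωC) = -j/(ω·C) = 0 - j13.93 Ω
Step 3 — Bridge requires nodal analysis (the Z5 bridge couples midpoints C and D, so the two paths cannot be reduced to a simple series/parallel combination). Setting node B to ground and injecting 1 A at node A, the 3-node admittance system at A, C, D solves to V_A = Z_AB = 102.6 - j16.92 Ω = 103.9∠-9.4° Ω.

Z = 102.6 - j16.92 Ω = 103.9∠-9.4° Ω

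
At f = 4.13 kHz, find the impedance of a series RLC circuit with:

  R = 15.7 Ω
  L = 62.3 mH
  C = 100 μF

Step 1 — Angular frequency: ω = 2π·f = 2π·4130 = 2.595e+04 rad/s.
Step 2 — Component impedances:
  R: Z = R = 15.7 Ω
  L: Z = jωL = j·2.595e+04·0.0623 = 0 + j1617 Ω
  C: Z = 1/(jωC) = -j/(ω·C) = 0 - j0.3854 Ω
Step 3 — Series combination: Z_total = R + L + C = 15.7 + j1616 Ω = 1616∠89.4° Ω.

Z = 15.7 + j1616 Ω = 1616∠89.4° Ω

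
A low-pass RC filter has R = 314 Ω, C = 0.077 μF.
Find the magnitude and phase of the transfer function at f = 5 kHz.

Step 1 — Angular frequency: ω = 2π·5000 = 3.142e+04 rad/s.
Step 2 — Transfer function: H(jω) = 1/(1 + jωRC).
Step 3 — Denominator: 1 + jωRC = 1 + j·3.142e+04·314·7.7e-08 = 1 + j0.7596.
Step 4 — H = 0.6341 - j0.4817.
Step 5 — Magnitude: |H| = 0.7963 (-2.0 dB); phase: φ = -37.2°.

|H| = 0.7963 (-2.0 dB), φ = -37.2°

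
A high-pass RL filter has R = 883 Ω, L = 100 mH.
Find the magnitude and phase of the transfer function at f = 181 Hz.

Step 1 — Angular frequency: ω = 2π·181 = 1137 rad/s.
Step 2 — Transfer function: H(jω) = jωL/(R + jωL).
Step 3 — Numerator jωL = j·113.7; denominator R + jωL = 883 + j113.7.
Step 4 — H = 0.01632 + j0.1267.
Step 5 — Magnitude: |H| = 0.1277 (-17.9 dB); phase: φ = 82.7°.

|H| = 0.1277 (-17.9 dB), φ = 82.7°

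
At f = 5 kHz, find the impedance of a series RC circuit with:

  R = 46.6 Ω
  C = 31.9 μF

Step 1 — Angular frequency: ω = 2π·f = 2π·5000 = 3.142e+04 rad/s.
Step 2 — Component impedances:
  R: Z = R = 46.6 Ω
  C: Z = 1/(jωC) = -j/(ω·C) = 0 - j0.9978 Ω
Step 3 — Series combination: Z_total = R + C = 46.6 - j0.9978 Ω = 46.61∠-1.2° Ω.

Z = 46.6 - j0.9978 Ω = 46.61∠-1.2° Ω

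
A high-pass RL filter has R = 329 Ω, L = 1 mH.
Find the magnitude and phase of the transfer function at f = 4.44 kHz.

Step 1 — Angular frequency: ω = 2π·4440 = 2.79e+04 rad/s.
Step 2 — Transfer function: H(jω) = jωL/(R + jωL).
Step 3 — Numerator jωL = j·27.9; denominator R + jωL = 329 + j27.9.
Step 4 — H = 0.007139 + j0.08419.
Step 5 — Magnitude: |H| = 0.08449 (-21.5 dB); phase: φ = 85.2°.

|H| = 0.08449 (-21.5 dB), φ = 85.2°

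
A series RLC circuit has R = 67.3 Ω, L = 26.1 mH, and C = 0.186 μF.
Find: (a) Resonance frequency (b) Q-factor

Step 1 — Resonance condition Im(Z)=0 gives ω₀ = 1/√(LC).
Step 2 — ω₀ = 1/√(0.0261·1.86e-07) = 1.435e+04 rad/s.
Step 3 — f₀ = ω₀/(2π) = 2284 Hz.
Step 4 — Series Q: Q = ω₀L/R = 1.435e+04·0.0261/67.3 = 5.566.

(a) f₀ = 2284 Hz  (b) Q = 5.566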